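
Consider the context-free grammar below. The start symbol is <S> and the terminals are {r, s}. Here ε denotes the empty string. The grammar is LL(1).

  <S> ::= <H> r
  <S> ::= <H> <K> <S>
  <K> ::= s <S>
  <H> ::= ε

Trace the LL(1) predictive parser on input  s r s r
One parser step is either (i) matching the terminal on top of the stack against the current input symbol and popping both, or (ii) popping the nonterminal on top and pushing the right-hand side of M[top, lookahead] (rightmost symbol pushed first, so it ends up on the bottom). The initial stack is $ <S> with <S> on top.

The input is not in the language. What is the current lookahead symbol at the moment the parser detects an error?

      Stack          Input      Action
   1  $ <S>          s r s r $  expand <S> ::= <H> <K> <S>
   2  $ <S> <K> <H>  s r s r $  expand <H> ::= ε
   3  $ <S> <K>      s r s r $  expand <K> ::= s <S>
   4  $ <S> <S> s    s r s r $  match s
   5  $ <S> <S>      r s r $    expand <S> ::= <H> r
   6  $ <S> r <H>    r s r $    expand <H> ::= ε
   7  $ <S> r        r s r $    match r
   8  $ <S>          s r $      expand <S> ::= <H> <K> <S>
   9  $ <S> <K> <H>  s r $      expand <H> ::= ε
  10  $ <S> <K>      s r $      expand <K> ::= s <S>
  11  $ <S> <S> s    s r $      match s
  12  $ <S> <S>      r $        expand <S> ::= <H> r
  13  $ <S> r <H>    r $        expand <H> ::= ε
  14  $ <S> r        r $        match r
  15  $ <S>          $          error: M[<S>, $] is empty

$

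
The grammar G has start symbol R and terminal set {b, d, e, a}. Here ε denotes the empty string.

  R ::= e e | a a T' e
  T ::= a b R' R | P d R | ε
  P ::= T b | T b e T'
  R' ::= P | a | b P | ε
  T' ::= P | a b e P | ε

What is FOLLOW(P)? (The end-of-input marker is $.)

{a, d, e}

FIRST(R) = {a, e}
FIRST(T) = {ε, a, b}  (via P d R)
FIRST(P) = {a, b}  (via T b, T b e T')
FIRST(R') = {ε, a, b}  (via P)
FIRST(T') = {ε, a, b}  (via P)
FOLLOW(R) includes $ since R is the start symbol.
FOLLOW(T): in P::=T b, T is followed by b with FIRST {b}; in P::=T b e T', T is followed by b e T' with FIRST {b}. Thus FOLLOW(T) = {b}.
FOLLOW(R): in T::=a b R' R, the suffix after R is empty, so FOLLOW(R) ⊇ FOLLOW(T) = {b}; in T::=P d R, the suffix after R is empty, so FOLLOW(R) ⊇ FOLLOW(T) = {b}. Thus FOLLOW(R) = {$, b}.
FOLLOW(R'): in T::=a b R' R, R' is followed by R with FIRST {a, e}. Thus FOLLOW(R') = {a, e}.
FOLLOW(P): in T::=P d R, P is followed by d R with FIRST {d}; in R'::=P, the suffix after P is empty, so FOLLOW(P) ⊇ FOLLOW(R') = {a, e}; in R'::=b P, the suffix after P is empty, so FOLLOW(P) ⊇ FOLLOW(R') = {a, e}; in T'::=P, the suffix after P is empty, so FOLLOW(P) ⊇ FOLLOW(T') = {a, d, e}; in T'::=a b e P, the suffix after P is empty, so FOLLOW(P) ⊇ FOLLOW(T') = {a, d, e}. Thus FOLLOW(P) = {a, d, e}.
FOLLOW(T'): in R::=a a T' e, T' is followed by e with FIRST {e}; in P::=T b e T', the suffix after T' is empty, so FOLLOW(T') ⊇ FOLLOW(P) = {a, d, e}. Thus FOLLOW(T') = {a, d, e}.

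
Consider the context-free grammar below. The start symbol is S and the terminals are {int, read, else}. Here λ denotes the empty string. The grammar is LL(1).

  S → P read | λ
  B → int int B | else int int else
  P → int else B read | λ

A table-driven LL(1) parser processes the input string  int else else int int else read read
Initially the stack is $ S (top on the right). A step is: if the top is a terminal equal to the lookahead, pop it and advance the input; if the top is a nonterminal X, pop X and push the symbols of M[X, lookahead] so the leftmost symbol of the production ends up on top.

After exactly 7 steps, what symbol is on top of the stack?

int

     Stack                          Input                                   Action
  1  $ S                            int else else int int else read read $  expand S → P read
  2  $ read P                       int else else int int else read read $  expand P → int else B read
  3  $ read read B else int         int else else int int else read read $  match int
  4  $ read read B else             else else int int else read read $      match else
  5  $ read read B                  else int int else read read $           expand B → else int int else
  6  $ read read else int int else  else int int else read read $           match else
  7  $ read read else int int       int int else read read $                match int
Stack after step 7: $ read read else int (top = int).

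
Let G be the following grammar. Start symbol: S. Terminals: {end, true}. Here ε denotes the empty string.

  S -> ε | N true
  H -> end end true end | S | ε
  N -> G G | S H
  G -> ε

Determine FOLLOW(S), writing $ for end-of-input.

FIRST(G): from G->ε we get {ε}. So FIRST(G) = {ε}.
FIRST(S): from S->ε we get {ε}; from S->N true we get {end, true}. So FIRST(S) = {ε, end, true}.
FIRST(H): from H->end end true end we get {end}; from H->S we get {ε, end, true}; from H->ε we get {ε}. So FIRST(H) = {ε, end, true}.
FIRST(N): from N->G G we get {ε}; from N->S H we get {ε, end, true}. So FIRST(N) = {ε, end, true}.
FOLLOW(S) includes $ since S is the start symbol.
FOLLOW(N): in S->N true, N is followed by true with FIRST {true}. Thus FOLLOW(N) = {true}.
FOLLOW(H): in N->S H, the suffix after H is empty, so FOLLOW(H) ⊇ FOLLOW(N) = {true}. Thus FOLLOW(H) = {true}.
FOLLOW(S): in H->S, the suffix after S is empty, so FOLLOW(S) ⊇ FOLLOW(H) = {true}; in N->S H, S is followed by H with FIRST {ε, end, true}; in N->S H, the suffix after S is nullable, so FOLLOW(S) ⊇ FOLLOW(N) = {true}. Thus FOLLOW(S) = {$, end, true}.
FOLLOW(G): in N->G G (occurrence 1), G is followed by G with FIRST {ε}; in N->G G (occurrence 1), the suffix after G is nullable, so FOLLOW(G) ⊇ FOLLOW(N) = {true}; in N->G G (occurrence 2), the suffix after G is empty, so FOLLOW(G) ⊇ FOLLOW(N) = {true}. Thus FOLLOW(G) = {true}.

{$, end, true}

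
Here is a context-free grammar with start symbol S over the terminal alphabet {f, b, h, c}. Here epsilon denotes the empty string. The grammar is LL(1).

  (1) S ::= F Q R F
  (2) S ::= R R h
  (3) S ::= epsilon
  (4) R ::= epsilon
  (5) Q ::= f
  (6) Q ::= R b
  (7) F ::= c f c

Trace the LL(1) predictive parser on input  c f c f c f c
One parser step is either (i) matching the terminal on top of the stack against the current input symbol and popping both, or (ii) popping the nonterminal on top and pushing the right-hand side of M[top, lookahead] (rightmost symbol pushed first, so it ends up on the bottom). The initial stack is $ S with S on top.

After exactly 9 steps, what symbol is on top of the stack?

step 1: stack=$ S  input=c f c f c f c $  — expand S ::= F Q R F
step 2: stack=$ F R Q F  input=c f c f c f c $  — expand F ::= c f c
step 3: stack=$ F R Q c f c  input=c f c f c f c $  — match c
step 4: stack=$ F R Q c f  input=f c f c f c $  — match f
step 5: stack=$ F R Q c  input=c f c f c $  — match c
step 6: stack=$ F R Q  input=f c f c $  — expand Q ::= f
step 7: stack=$ F R f  input=f c f c $  — match f
step 8: stack=$ F R  input=c f c $  — expand R ::= epsilon
step 9: stack=$ F  input=c f c $  — expand F ::= c f c
Stack after step 9: $ c f c (top = c).

c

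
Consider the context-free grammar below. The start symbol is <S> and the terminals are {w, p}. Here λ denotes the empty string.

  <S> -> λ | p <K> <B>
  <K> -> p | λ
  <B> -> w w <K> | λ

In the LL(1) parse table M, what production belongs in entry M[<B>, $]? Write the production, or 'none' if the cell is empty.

FIRST(<S>) = {λ, p}
FIRST(<K>) = {λ, p}
FIRST(<B>) = {λ, w}
FOLLOW(<S>) includes $ since <S> is the start symbol.
FOLLOW(<S>): <S> appears on no right-hand side. Thus FOLLOW(<S>) = {$}.
FOLLOW(<B>): in <S>->p <K> <B>, the suffix after <B> is empty, so FOLLOW(<B>) ⊇ FOLLOW(<S>) = {$}. Thus FOLLOW(<B>) = {$}.
For <B> -> w w <K>: FIRST(w w <K>) = {w}, so it goes in M[<B>, t] for t ∈ {w}.
For <B> -> λ: FIRST(λ) = {λ}, so it goes in M[<B>, t] for t ∈ {}; since λ ∈ FIRST, also for every t ∈ FOLLOW(<B>) = {$}.

<B> -> λ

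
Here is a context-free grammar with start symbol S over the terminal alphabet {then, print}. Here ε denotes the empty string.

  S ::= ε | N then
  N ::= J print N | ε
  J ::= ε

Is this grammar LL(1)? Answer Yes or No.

Yes

FIRST(S) = {ε, print, then}
FIRST(N) = {ε, print}
FIRST(J) = {ε}
FOLLOW(S) = {$}
FOLLOW(N) = {then}
FOLLOW(J) = {print}
Each cell of M receives at most one production.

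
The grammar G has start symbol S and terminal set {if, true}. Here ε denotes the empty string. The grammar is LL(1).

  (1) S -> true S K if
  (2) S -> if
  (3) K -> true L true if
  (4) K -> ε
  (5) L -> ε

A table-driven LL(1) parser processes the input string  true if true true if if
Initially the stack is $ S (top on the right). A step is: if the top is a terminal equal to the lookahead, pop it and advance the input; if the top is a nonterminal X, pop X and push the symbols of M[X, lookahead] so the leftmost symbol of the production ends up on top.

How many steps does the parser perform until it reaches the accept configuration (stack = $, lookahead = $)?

10

      Stack                Input                      Action
   1  $ S                  true if true true if if $  expand S -> true S K if
   2  $ if K S true        true if true true if if $  match true
   3  $ if K S             if true true if if $       expand S -> if
   4  $ if K if            if true true if if $       match if
   5  $ if K               true true if if $          expand K -> true L true if
   6  $ if if true L true  true true if if $          match true
   7  $ if if true L       true if if $               expand L -> ε
   8  $ if if true         true if if $               match true
   9  $ if if              if if $                    match if
  10  $ if                 if $                       match if
Accept reached after 10 steps.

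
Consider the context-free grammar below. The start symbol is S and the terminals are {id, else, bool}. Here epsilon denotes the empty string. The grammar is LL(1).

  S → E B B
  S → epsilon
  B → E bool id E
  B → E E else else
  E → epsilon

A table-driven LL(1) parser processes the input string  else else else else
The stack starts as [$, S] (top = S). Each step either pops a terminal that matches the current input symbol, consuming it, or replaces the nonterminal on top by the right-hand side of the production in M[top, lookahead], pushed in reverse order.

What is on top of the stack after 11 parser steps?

      Stack              Input                  Action
   1  $ S                else else else else $  expand S → E B B
   2  $ B B E            else else else else $  expand E → epsilon
   3  $ B B              else else else else $  expand B → E E else else
   4  $ B else else E E  else else else else $  expand E → epsilon
   5  $ B else else E    else else else else $  expand E → epsilon
   6  $ B else else      else else else else $  match else
   7  $ B else           else else else $       match else
   8  $ B                else else $            expand B → E E else else
   9  $ else else E E    else else $            expand E → epsilon
  10  $ else else E      else else $            expand E → epsilon
  11  $ else else        else else $            match else
Stack after step 11: $ else (top = else).

else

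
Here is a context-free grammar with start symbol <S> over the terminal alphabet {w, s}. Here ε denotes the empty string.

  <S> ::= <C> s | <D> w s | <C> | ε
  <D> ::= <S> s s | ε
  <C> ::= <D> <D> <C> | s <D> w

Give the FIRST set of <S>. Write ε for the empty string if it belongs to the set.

{ε, s, w}

FIRST(<S>): from <S>::=<C> s we get {s, w}; from <S>::=<D> w s we get {s, w}; from <S>::=<C> we get {s, w}; from <S>::=ε we get {ε}. So FIRST(<S>) = {ε, s, w}.
FIRST(<D>): from <D>::=<S> s s we get {s, w}; from <D>::=ε we get {ε}. So FIRST(<D>) = {ε, s, w}.
FIRST(<C>): from <C>::=<D> <D> <C> we get {s, w}; from <C>::=s <D> w we get {s}. So FIRST(<C>) = {s, w}.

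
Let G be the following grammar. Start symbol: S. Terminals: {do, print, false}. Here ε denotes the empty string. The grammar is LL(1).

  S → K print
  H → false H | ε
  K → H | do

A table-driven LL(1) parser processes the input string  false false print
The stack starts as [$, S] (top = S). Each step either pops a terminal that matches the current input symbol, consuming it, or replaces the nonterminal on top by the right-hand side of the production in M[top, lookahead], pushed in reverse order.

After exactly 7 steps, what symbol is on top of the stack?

print

step 1: stack=$ S  input=false false print $  — expand S → K print
step 2: stack=$ print K  input=false false print $  — expand K → H
step 3: stack=$ print H  input=false false print $  — expand H → false H
step 4: stack=$ print H false  input=false false print $  — match false
step 5: stack=$ print H  input=false print $  — expand H → false H
step 6: stack=$ print H false  input=false print $  — match false
step 7: stack=$ print H  input=print $  — expand H → ε
Stack after step 7: $ print (top = print).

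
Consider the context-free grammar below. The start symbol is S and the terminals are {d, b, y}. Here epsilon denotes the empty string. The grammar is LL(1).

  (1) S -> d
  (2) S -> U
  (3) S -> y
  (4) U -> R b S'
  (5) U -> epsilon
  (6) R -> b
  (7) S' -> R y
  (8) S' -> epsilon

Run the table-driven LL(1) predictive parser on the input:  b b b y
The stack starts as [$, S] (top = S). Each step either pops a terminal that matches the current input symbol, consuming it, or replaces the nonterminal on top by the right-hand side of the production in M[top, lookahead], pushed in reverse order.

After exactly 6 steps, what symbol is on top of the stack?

R

     Stack     Input      Action
  1  $ S       b b b y $  expand S -> U
  2  $ U       b b b y $  expand U -> R b S'
  3  $ S' b R  b b b y $  expand R -> b
  4  $ S' b b  b b b y $  match b
  5  $ S' b    b b y $    match b
  6  $ S'      b y $      expand S' -> R y
Stack after step 6: $ y R (top = R).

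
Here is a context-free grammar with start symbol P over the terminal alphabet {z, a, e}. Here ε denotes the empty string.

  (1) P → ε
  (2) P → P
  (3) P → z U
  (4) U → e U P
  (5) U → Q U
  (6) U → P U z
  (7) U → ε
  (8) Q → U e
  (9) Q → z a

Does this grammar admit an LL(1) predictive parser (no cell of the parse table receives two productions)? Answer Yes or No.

No

FIRST(P) = {ε, z}
FIRST(U) = {ε, e, z}
FIRST(Q) = {e, z}
FOLLOW(P) = {$, e, z}
FOLLOW(U) = {$, e, z}
FOLLOW(Q) = {$, e, z}
Cell M[P, $] receives both P → ε and P → P — the grammar is not LL(1).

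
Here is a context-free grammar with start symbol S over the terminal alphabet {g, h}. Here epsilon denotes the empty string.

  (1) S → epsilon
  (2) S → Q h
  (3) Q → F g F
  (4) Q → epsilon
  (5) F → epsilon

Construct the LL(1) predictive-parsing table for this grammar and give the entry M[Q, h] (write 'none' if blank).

FIRST(F): from F→epsilon we get {epsilon}. So FIRST(F) = {epsilon}.
FIRST(Q): from Q→F g F we get {g}; from Q→epsilon we get {epsilon}. So FIRST(Q) = {epsilon, g}.
FIRST(S): from S→epsilon we get {epsilon}; from S→Q h we get {g, h}. So FIRST(S) = {epsilon, g, h}.
FOLLOW(S) includes $ since S is the start symbol.
FOLLOW(Q): in S→Q h, Q is followed by h with FIRST {h}. Thus FOLLOW(Q) = {h}.
For Q → F g F: FIRST(F g F) = {g}, so it goes in M[Q, t] for t ∈ {g}.
For Q → epsilon: FIRST(epsilon) = {epsilon}, so it goes in M[Q, t] for t ∈ {}; since epsilon ∈ FIRST, also for every t ∈ FOLLOW(Q) = {h}.

Q → epsilon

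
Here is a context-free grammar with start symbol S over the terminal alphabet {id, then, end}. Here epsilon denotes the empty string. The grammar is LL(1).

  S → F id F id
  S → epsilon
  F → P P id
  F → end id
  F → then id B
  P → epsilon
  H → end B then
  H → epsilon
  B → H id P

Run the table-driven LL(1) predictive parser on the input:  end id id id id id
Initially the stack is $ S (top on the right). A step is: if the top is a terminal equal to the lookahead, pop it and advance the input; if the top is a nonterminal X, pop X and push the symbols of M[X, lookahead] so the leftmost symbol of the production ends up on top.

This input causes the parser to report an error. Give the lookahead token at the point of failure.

id

      Stack             Input                 Action
   1  $ S               end id id id id id $  expand S → F id F id
   2  $ id F id F       end id id id id id $  expand F → end id
   3  $ id F id id end  end id id id id id $  match end
   4  $ id F id id      id id id id id $      match id
   5  $ id F id         id id id id $         match id
   6  $ id F            id id id $            expand F → P P id
   7  $ id id P P       id id id $            expand P → epsilon
   8  $ id id P         id id id $            expand P → epsilon
   9  $ id id           id id id $            match id
  10  $ id              id id $               match id
  11  $                 id $                  error: stack empty but input remains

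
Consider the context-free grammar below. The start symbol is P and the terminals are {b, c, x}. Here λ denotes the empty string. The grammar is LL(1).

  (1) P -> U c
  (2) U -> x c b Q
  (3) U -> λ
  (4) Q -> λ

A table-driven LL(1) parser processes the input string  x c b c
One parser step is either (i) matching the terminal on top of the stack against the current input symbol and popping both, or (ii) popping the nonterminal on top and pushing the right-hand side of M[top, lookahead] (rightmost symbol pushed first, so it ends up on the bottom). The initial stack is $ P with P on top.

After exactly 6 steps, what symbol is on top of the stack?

c

     Stack        Input      Action
  1  $ P          x c b c $  expand P -> U c
  2  $ c U        x c b c $  expand U -> x c b Q
  3  $ c Q b c x  x c b c $  match x
  4  $ c Q b c    c b c $    match c
  5  $ c Q b      b c $      match b
  6  $ c Q        c $        expand Q -> λ
Stack after step 6: $ c (top = c).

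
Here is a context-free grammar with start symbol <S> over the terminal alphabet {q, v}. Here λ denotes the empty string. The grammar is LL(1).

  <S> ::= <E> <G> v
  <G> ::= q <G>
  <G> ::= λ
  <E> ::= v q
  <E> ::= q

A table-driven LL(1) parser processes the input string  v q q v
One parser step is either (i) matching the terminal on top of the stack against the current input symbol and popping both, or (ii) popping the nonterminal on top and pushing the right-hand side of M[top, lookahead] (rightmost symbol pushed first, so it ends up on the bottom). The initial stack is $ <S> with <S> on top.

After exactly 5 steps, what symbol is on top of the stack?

q

step 1: stack=$ <S>  input=v q q v $  — expand <S> ::= <E> <G> v
step 2: stack=$ v <G> <E>  input=v q q v $  — expand <E> ::= v q
step 3: stack=$ v <G> q v  input=v q q v $  — match v
step 4: stack=$ v <G> q  input=q q v $  — match q
step 5: stack=$ v <G>  input=q v $  — expand <G> ::= q <G>
Stack after step 5: $ v <G> q (top = q).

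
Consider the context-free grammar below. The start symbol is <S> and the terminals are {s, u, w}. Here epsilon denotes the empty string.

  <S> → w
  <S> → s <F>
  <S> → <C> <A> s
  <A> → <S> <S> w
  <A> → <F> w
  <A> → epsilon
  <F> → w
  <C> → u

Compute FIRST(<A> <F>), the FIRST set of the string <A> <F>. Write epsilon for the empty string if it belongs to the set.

{s, u, w}

FIRST(<F>) = {w}
FIRST(<C>) = {u}
FIRST(<S>) = {s, u, w}  (via <C> <A> s)
FIRST(<A>) = {epsilon, s, u, w}  (via <S> <S> w, <F> w)
FIRST(<A> <F>): take FIRST of each symbol in turn, carrying on past any symbol whose FIRST contains epsilon; result {s, u, w}.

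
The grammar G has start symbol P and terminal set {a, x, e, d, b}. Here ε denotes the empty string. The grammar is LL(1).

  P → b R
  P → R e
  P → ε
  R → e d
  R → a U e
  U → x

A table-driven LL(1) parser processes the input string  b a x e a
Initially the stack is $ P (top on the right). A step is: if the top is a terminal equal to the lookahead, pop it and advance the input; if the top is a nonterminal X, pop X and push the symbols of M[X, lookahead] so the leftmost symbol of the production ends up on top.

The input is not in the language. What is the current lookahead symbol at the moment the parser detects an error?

step 1: stack=$ P  input=b a x e a $  — expand P → b R
step 2: stack=$ R b  input=b a x e a $  — match b
step 3: stack=$ R  input=a x e a $  — expand R → a U e
step 4: stack=$ e U a  input=a x e a $  — match a
step 5: stack=$ e U  input=x e a $  — expand U → x
step 6: stack=$ e x  input=x e a $  — match x
step 7: stack=$ e  input=e a $  — match e
step 8: stack=$  input=a $  — error: stack empty but input remains

a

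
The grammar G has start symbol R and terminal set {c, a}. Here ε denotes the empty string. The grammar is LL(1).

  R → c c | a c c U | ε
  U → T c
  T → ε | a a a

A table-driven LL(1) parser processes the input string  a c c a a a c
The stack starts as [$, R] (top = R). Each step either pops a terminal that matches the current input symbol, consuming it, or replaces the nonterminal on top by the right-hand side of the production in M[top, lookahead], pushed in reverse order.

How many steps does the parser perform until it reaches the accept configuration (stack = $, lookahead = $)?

10

      Stack      Input            Action
   1  $ R        a c c a a a c $  expand R → a c c U
   2  $ U c c a  a c c a a a c $  match a
   3  $ U c c    c c a a a c $    match c
   4  $ U c      c a a a c $      match c
   5  $ U        a a a c $        expand U → T c
   6  $ c T      a a a c $        expand T → a a a
   7  $ c a a a  a a a c $        match a
   8  $ c a a    a a c $          match a
   9  $ c a      a c $            match a
  10  $ c        c $              match c
Accept reached after 10 steps.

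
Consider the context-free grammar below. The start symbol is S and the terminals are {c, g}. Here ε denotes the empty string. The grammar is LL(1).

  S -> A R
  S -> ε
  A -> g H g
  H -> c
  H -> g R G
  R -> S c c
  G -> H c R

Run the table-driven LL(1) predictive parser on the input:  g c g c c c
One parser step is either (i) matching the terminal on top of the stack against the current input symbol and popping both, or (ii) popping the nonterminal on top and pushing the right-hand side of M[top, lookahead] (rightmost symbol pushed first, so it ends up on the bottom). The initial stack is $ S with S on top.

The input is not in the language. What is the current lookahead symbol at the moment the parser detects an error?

      Stack      Input          Action
   1  $ S        g c g c c c $  expand S -> A R
   2  $ R A      g c g c c c $  expand A -> g H g
   3  $ R g H g  g c g c c c $  match g
   4  $ R g H    c g c c c $    expand H -> c
   5  $ R g c    c g c c c $    match c
   6  $ R g      g c c c $      match g
   7  $ R        c c c $        expand R -> S c c
   8  $ c c S    c c c $        expand S -> ε
   9  $ c c      c c c $        match c
  10  $ c        c c $          match c
  11  $          c $            error: stack empty but input remains

c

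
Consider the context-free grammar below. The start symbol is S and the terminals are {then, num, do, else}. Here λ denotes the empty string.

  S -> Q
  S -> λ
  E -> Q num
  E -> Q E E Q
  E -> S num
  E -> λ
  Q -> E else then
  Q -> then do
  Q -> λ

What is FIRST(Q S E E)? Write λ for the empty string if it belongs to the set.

{λ, else, num, then}

FIRST(S): from S->Q we get {λ, else, num, then}; from S->λ we get {λ}. So FIRST(S) = {λ, else, num, then}.
FIRST(E): from E->Q num we get {else, num, then}; from E->Q E E Q we get {λ, else, num, then}; from E->S num we get {else, num, then}; from E->λ we get {λ}. So FIRST(E) = {λ, else, num, then}.
FIRST(Q): from Q->E else then we get {else, num, then}; from Q->then do we get {then}; from Q->λ we get {λ}. So FIRST(Q) = {λ, else, num, then}.
FIRST(Q S E E): take FIRST of each symbol in turn, carrying on past any symbol whose FIRST contains λ; result {λ, else, num, then}.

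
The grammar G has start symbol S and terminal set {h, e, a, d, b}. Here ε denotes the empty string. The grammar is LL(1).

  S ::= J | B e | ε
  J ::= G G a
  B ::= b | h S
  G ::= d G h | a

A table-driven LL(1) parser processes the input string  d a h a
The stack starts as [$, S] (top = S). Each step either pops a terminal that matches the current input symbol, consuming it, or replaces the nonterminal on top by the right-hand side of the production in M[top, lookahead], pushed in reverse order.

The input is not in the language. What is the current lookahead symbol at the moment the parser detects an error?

      Stack        Input      Action
   1  $ S          d a h a $  expand S ::= J
   2  $ J          d a h a $  expand J ::= G G a
   3  $ a G G      d a h a $  expand G ::= d G h
   4  $ a G h G d  d a h a $  match d
   5  $ a G h G    a h a $    expand G ::= a
   6  $ a G h a    a h a $    match a
   7  $ a G h      h a $      match h
   8  $ a G        a $        expand G ::= a
   9  $ a a        a $        match a
  10  $ a          $          error: top is terminal a but lookahead is $

$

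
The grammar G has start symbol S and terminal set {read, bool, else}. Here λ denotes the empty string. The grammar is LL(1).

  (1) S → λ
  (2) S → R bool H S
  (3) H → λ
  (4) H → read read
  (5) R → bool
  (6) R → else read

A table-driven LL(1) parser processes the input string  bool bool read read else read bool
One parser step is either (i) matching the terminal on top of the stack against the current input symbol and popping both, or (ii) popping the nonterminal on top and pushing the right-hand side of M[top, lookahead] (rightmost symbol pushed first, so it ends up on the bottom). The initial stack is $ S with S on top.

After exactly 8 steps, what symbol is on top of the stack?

step 1: stack=$ S  input=bool bool read read else read bool $  — expand S → R bool H S
step 2: stack=$ S H bool R  input=bool bool read read else read bool $  — expand R → bool
step 3: stack=$ S H bool bool  input=bool bool read read else read bool $  — match bool
step 4: stack=$ S H bool  input=bool read read else read bool $  — match bool
step 5: stack=$ S H  input=read read else read bool $  — expand H → read read
step 6: stack=$ S read read  input=read read else read bool $  — match read
step 7: stack=$ S read  input=read else read bool $  — match read
step 8: stack=$ S  input=else read bool $  — expand S → R bool H S
Stack after step 8: $ S H bool R (top = R).

R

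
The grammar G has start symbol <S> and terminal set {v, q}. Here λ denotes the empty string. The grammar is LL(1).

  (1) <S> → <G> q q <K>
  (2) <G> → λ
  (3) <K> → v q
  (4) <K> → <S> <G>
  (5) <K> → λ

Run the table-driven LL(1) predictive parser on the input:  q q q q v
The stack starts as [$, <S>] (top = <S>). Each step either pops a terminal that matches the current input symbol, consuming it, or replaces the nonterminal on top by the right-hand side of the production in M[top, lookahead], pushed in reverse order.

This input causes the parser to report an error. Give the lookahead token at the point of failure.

$

step 1: stack=$ <S>  input=q q q q v $  — expand <S> → <G> q q <K>
step 2: stack=$ <K> q q <G>  input=q q q q v $  — expand <G> → λ
step 3: stack=$ <K> q q  input=q q q q v $  — match q
step 4: stack=$ <K> q  input=q q q v $  — match q
step 5: stack=$ <K>  input=q q v $  — expand <K> → <S> <G>
step 6: stack=$ <G> <S>  input=q q v $  — expand <S> → <G> q q <K>
step 7: stack=$ <G> <K> q q <G>  input=q q v $  — expand <G> → λ
step 8: stack=$ <G> <K> q q  input=q q v $  — match q
step 9: stack=$ <G> <K> q  input=q v $  — match q
step 10: stack=$ <G> <K>  input=v $  — expand <K> → v q
step 11: stack=$ <G> q v  input=v $  — match v
step 12: stack=$ <G> q  input=$  — error: top is terminal q but lookahead is $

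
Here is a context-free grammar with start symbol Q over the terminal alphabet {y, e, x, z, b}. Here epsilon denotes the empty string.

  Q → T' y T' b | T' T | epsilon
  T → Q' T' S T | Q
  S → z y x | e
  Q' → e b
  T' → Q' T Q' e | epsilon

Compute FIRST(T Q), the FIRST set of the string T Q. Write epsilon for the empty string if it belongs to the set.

{epsilon, e, y}

FIRST(S) = {e, z}
FIRST(Q') = {e}
FIRST(T') = {epsilon, e}  (via Q' T Q' e)
FIRST(Q) = {epsilon, e, y}  (via T' y T' b, T' T)
FIRST(T) = {epsilon, e, y}  (via Q' T' S T, Q)
FIRST(T Q): take FIRST of each symbol in turn, carrying on past any symbol whose FIRST contains epsilon; result {epsilon, e, y}.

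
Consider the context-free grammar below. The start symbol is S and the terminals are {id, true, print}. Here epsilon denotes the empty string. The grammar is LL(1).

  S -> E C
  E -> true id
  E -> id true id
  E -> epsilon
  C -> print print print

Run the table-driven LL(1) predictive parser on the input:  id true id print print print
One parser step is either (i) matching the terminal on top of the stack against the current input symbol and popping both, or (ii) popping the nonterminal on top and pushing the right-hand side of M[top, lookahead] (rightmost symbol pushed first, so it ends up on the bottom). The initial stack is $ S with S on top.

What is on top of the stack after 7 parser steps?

step 1: stack=$ S  input=id true id print print print $  — expand S -> E C
step 2: stack=$ C E  input=id true id print print print $  — expand E -> id true id
step 3: stack=$ C id true id  input=id true id print print print $  — match id
step 4: stack=$ C id true  input=true id print print print $  — match true
step 5: stack=$ C id  input=id print print print $  — match id
step 6: stack=$ C  input=print print print $  — expand C -> print print print
step 7: stack=$ print print print  input=print print print $  — match print
Stack after step 7: $ print print (top = print).

print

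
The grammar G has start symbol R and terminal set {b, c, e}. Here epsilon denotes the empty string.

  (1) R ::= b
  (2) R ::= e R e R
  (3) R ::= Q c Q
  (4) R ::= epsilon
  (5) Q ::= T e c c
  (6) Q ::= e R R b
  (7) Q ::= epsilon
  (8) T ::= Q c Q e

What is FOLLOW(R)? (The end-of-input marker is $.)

{$, b, c, e}

FIRST(R) = {epsilon, b, c, e}  (via Q c Q)
FIRST(Q) = {epsilon, c, e}  (via T e c c)
FIRST(T) = {c, e}  (via Q c Q e)
FOLLOW(R) includes $ since R is the start symbol.
FOLLOW(R): in R::=e R e R (occurrence 1), R is followed by e R with FIRST {e}; in R::=e R e R (occurrence 2), the suffix after R is empty (adds nothing new); in Q::=e R R b (occurrence 1), R is followed by R b with FIRST {b, c, e}; in Q::=e R R b (occurrence 2), R is followed by b with FIRST {b}. Thus FOLLOW(R) = {$, b, c, e}.
FOLLOW(Q): in R::=Q c Q (occurrence 1), Q is followed by c Q with FIRST {c}; in R::=Q c Q (occurrence 2), the suffix after Q is empty, so FOLLOW(Q) ⊇ FOLLOW(R) = {$, b, c, e}; in T::=Q c Q e (occurrence 1), Q is followed by c Q e with FIRST {c}; in T::=Q c Q e (occurrence 2), Q is followed by e with FIRST {e}. Thus FOLLOW(Q) = {$, b, c, e}.
FOLLOW(T): in Q::=T e c c, T is followed by e c c with FIRST {e}. Thus FOLLOW(T) = {e}.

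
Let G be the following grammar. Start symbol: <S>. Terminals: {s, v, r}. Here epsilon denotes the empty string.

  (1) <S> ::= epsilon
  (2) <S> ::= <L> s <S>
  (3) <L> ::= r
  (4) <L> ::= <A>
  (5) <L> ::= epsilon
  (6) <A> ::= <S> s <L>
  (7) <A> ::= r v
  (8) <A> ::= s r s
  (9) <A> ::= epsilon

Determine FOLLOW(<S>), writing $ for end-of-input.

FIRST(<S>): from <S>::=epsilon we get {epsilon}; from <S>::=<L> s <S> we get {r, s}. So FIRST(<S>) = {epsilon, r, s}.
FIRST(<A>): from <A>::=<S> s <L> we get {r, s}; from <A>::=r v we get {r}; from <A>::=s r s we get {s}; from <A>::=epsilon we get {epsilon}. So FIRST(<A>) = {epsilon, r, s}.
FIRST(<L>): from <L>::=r we get {r}; from <L>::=<A> we get {epsilon, r, s}; from <L>::=epsilon we get {epsilon}. So FIRST(<L>) = {epsilon, r, s}.
FOLLOW(<S>) includes $ since <S> is the start symbol.
FOLLOW(<S>): in <S>::=<L> s <S>, the suffix after <S> is empty (adds nothing new); in <A>::=<S> s <L>, <S> is followed by s <L> with FIRST {s}. Thus FOLLOW(<S>) = {$, s}.
FOLLOW(<L>): in <S>::=<L> s <S>, <L> is followed by s <S> with FIRST {s}; in <A>::=<S> s <L>, the suffix after <L> is empty, so FOLLOW(<L>) ⊇ FOLLOW(<A>) = {s}. Thus FOLLOW(<L>) = {s}.
FOLLOW(<A>): in <L>::=<A>, the suffix after <A> is empty, so FOLLOW(<A>) ⊇ FOLLOW(<L>) = {s}. Thus FOLLOW(<A>) = {s}.

{$, s}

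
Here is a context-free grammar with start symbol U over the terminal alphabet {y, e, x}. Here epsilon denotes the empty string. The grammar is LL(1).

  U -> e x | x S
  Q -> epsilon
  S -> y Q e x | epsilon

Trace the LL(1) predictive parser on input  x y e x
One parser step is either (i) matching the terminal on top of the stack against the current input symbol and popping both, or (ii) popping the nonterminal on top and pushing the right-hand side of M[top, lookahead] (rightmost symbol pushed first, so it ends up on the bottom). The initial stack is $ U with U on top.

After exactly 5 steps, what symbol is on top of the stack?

     Stack      Input      Action
  1  $ U        x y e x $  expand U -> x S
  2  $ S x      x y e x $  match x
  3  $ S        y e x $    expand S -> y Q e x
  4  $ x e Q y  y e x $    match y
  5  $ x e Q    e x $      expand Q -> epsilon
Stack after step 5: $ x e (top = e).

e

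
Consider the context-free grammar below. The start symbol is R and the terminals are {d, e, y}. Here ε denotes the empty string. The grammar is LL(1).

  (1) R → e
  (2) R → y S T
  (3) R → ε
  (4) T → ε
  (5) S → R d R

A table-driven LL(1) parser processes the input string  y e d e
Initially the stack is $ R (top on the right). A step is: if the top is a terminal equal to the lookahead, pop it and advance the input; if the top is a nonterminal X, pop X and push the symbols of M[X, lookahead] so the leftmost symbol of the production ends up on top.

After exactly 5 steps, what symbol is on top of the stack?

d

     Stack      Input      Action
  1  $ R        y e d e $  expand R → y S T
  2  $ T S y    y e d e $  match y
  3  $ T S      e d e $    expand S → R d R
  4  $ T R d R  e d e $    expand R → e
  5  $ T R d e  e d e $    match e
Stack after step 5: $ T R d (top = d).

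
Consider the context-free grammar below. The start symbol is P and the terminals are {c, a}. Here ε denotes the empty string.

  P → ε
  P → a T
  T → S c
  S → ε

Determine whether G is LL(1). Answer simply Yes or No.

FIRST(P) = {ε, a}
FIRST(T) = {c}
FIRST(S) = {ε}
FOLLOW(P) = {$}
FOLLOW(T) = {$}
FOLLOW(S) = {c}
Each cell of M receives at most one production.

Yes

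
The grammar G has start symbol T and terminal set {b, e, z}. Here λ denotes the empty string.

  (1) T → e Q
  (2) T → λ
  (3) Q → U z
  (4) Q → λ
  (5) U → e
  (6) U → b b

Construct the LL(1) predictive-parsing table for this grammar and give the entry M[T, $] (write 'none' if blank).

FIRST(T): from T→e Q we get {e}; from T→λ we get {λ}. So FIRST(T) = {λ, e}.
FIRST(U): from U→e we get {e}; from U→b b we get {b}. So FIRST(U) = {b, e}.
FIRST(Q): from Q→U z we get {b, e}; from Q→λ we get {λ}. So FIRST(Q) = {λ, b, e}.
FOLLOW(T) includes $ since T is the start symbol.
FOLLOW(T): T appears on no right-hand side. Thus FOLLOW(T) = {$}.
For T → e Q: FIRST(e Q) = {e}, so it goes in M[T, t] for t ∈ {e}.
For T → λ: FIRST(λ) = {λ}, so it goes in M[T, t] for t ∈ {}; since λ ∈ FIRST, also for every t ∈ FOLLOW(T) = {$}.

T → λ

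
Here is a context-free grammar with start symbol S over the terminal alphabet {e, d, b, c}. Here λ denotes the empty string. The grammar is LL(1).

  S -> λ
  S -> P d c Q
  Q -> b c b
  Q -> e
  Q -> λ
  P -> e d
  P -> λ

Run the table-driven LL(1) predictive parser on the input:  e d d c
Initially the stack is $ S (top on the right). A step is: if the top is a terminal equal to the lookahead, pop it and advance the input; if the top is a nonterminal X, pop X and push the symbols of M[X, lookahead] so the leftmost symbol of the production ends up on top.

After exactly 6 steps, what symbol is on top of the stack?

     Stack        Input      Action
  1  $ S          e d d c $  expand S -> P d c Q
  2  $ Q c d P    e d d c $  expand P -> e d
  3  $ Q c d d e  e d d c $  match e
  4  $ Q c d d    d d c $    match d
  5  $ Q c d      d c $      match d
  6  $ Q c        c $        match c
Stack after step 6: $ Q (top = Q).

Q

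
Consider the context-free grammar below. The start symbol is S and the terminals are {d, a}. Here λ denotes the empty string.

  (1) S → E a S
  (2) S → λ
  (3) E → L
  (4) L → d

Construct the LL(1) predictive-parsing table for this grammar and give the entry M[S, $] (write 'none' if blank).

FIRST(L) = {d}
FIRST(E) = {d}  (via L)
FIRST(S) = {λ, d}  (via E a S)
FOLLOW(S) includes $ since S is the start symbol.
FOLLOW(S): in S→E a S, the suffix after S is empty (adds nothing new). Thus FOLLOW(S) = {$}.
For S → E a S: FIRST(E a S) = {d}, so it goes in M[S, t] for t ∈ {d}.
For S → λ: FIRST(λ) = {λ}, so it goes in M[S, t] for t ∈ {}; since λ ∈ FIRST, also for every t ∈ FOLLOW(S) = {$}.

S → λ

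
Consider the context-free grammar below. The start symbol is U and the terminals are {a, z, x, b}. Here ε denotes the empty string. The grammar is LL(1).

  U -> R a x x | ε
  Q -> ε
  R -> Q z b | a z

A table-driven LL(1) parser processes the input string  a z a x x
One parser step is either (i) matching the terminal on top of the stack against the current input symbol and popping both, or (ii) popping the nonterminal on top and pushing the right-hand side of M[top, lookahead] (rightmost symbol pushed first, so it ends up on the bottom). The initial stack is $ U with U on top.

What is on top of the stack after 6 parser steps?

x

step 1: stack=$ U  input=a z a x x $  — expand U -> R a x x
step 2: stack=$ x x a R  input=a z a x x $  — expand R -> a z
step 3: stack=$ x x a z a  input=a z a x x $  — match a
step 4: stack=$ x x a z  input=z a x x $  — match z
step 5: stack=$ x x a  input=a x x $  — match a
step 6: stack=$ x x  input=x x $  — match x
Stack after step 6: $ x (top = x).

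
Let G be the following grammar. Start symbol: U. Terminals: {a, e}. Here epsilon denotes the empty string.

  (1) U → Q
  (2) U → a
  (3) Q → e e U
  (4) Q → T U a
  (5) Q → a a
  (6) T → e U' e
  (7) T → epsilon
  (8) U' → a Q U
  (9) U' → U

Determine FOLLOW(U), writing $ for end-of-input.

FIRST(T): from T→e U' e we get {e}; from T→epsilon we get {epsilon}. So FIRST(T) = {epsilon, e}.
FIRST(U): from U→Q we get {a, e}; from U→a we get {a}. So FIRST(U) = {a, e}.
FIRST(Q): from Q→e e U we get {e}; from Q→T U a we get {a, e}; from Q→a a we get {a}. So FIRST(Q) = {a, e}.
FIRST(U'): from U'→a Q U we get {a}; from U'→U we get {a, e}. So FIRST(U') = {a, e}.
FOLLOW(U) includes $ since U is the start symbol.
FOLLOW(T): in Q→T U a, T is followed by U a with FIRST {a, e}. Thus FOLLOW(T) = {a, e}.
FOLLOW(U'): in T→e U' e, U' is followed by e with FIRST {e}. Thus FOLLOW(U') = {e}.
FOLLOW(U): in Q→e e U, the suffix after U is empty, so FOLLOW(U) ⊇ FOLLOW(Q) = {$, a, e}; in Q→T U a, U is followed by a with FIRST {a}; in U'→a Q U, the suffix after U is empty, so FOLLOW(U) ⊇ FOLLOW(U') = {e}; in U'→U, the suffix after U is empty, so FOLLOW(U) ⊇ FOLLOW(U') = {e}. Thus FOLLOW(U) = {$, a, e}.
FOLLOW(Q): in U→Q, the suffix after Q is empty, so FOLLOW(Q) ⊇ FOLLOW(U) = {$, a, e}; in U'→a Q U, Q is followed by U with FIRST {a, e}. Thus FOLLOW(Q) = {$, a, e}.

{$, a, e}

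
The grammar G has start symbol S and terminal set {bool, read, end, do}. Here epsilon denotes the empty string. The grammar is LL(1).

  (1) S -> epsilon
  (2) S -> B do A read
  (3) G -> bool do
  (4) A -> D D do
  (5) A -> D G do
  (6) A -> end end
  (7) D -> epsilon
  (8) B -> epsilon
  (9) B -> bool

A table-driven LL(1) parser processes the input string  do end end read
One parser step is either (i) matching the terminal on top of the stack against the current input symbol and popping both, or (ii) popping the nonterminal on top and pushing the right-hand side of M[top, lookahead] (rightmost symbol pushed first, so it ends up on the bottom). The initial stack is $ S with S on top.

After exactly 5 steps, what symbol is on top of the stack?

step 1: stack=$ S  input=do end end read $  — expand S -> B do A read
step 2: stack=$ read A do B  input=do end end read $  — expand B -> epsilon
step 3: stack=$ read A do  input=do end end read $  — match do
step 4: stack=$ read A  input=end end read $  — expand A -> end end
step 5: stack=$ read end end  input=end end read $  — match end
Stack after step 5: $ read end (top = end).

end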